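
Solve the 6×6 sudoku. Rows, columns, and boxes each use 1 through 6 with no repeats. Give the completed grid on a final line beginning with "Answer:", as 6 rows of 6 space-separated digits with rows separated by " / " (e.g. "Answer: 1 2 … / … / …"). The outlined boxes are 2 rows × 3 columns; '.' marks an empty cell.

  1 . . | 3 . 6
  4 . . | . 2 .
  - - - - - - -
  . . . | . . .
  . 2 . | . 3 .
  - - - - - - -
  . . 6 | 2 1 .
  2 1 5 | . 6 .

Step 1. [r5c6∈{3,4,5}] r5c6 is the only open cell in row 5 admitting 5 ⇒ r5c6=5.
Step 2. [r2c6∈{1}] nothing but 1 survives at r2c6. So r2c6=1.
Step 3. [r4c6∈{4}] r4c6 is down to just 4, so r4c6=4.
Step 4. [r3c5∈{5}] r3c5 has the single candidate 5. So r3c5=5.
Step 5. [r2c2∈{3,5,6}] row 2 places 6 nowhere but r2c2, so r2c2=6.
Step 6. [r3c3∈{1,3,4}] 4 has one home in col 3: r3c3, so r3c3=4.
Step 7. [r5c1∈{3}] r5c1 is down to just 3, so r5c1=3.
Step 8. [r3c1∈{6}] only 6 remains possible at r3c1 ⇒ r3c1=6.
Step 9. [r4c4∈{1,6}] 6 has one home in row 4: r4c4, so r4c4=6.
Step 10. [r2c3∈{3}] r2c3 is down to just 3. So r2c3=3.
Step 11. [r1c2∈{5}] only 5 remains possible at r1c2. So r1c2=5.
Step 12. [r6c6∈{3}] only 3 remains possible at r6c6 ⇒ r6c6=3.
Step 13. [r3c4∈{1}] r3c4 is down to just 1 ⇒ r3c4=1.
Step 14. [r3c2∈{3}] r3c2's peers cover all but 3 ⇒ r3c2=3.
Step 15. [r4c1∈{5}] r4c1 has the single candidate 5. So r4c1=5.
Step 16. [r1c3∈{2}] r1c3 is down to just 2, so r1c3=2.
Step 17. [r3c6∈{2}] only 2 remains possible at r3c6. So r3c6=2.
Step 18. [r5c2∈{4}] nothing but 4 survives at r5c2, so r5c2=4.
Step 19. [r6c4∈{4}] r6c4 is down to just 4, so r6c4=4.
Step 20. [r1c5∈{4}] r1c5 is down to just 4 ⇒ r1c5=4.
Step 21. [r4c3∈{1}] r4c3's peers cover all but 1 ⇒ r4c3=1.
Step 22. [r2c4∈{5}] nothing but 5 survives at r2c4, so r2c4=5.

Answer: 1 5 2 3 4 6 / 4 6 3 5 2 1 / 6 3 4 1 5 2 / 5 2 1 6 3 4 / 3 4 6 2 1 5 / 2 1 5 4 6 3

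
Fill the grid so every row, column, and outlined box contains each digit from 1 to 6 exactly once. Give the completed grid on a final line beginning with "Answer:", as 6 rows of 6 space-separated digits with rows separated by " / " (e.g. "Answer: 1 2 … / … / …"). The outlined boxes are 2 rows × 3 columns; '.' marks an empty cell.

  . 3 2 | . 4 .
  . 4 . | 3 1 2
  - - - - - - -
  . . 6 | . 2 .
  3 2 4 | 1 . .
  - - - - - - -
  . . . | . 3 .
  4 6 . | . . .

Step 1. [r6c5∈{5}] r6c5 has the single candidate 5. So r6c5=5.
Step 2. [r4c6∈{5,6}] row 4 places 5 nowhere but r4c6 ⇒ r4c6=5.
Step 3. [r1c1∈{1,5,6}] row 1 places 1 nowhere but r1c1, so r1c1=1.
Step 4. [r3c1∈{5}] only 5 remains possible at r3c1. So r3c1=5.
Step 5. [r3c4∈{4}] r3c4's peers cover all but 4. So r3c4=4.
Step 6. [r5c2∈{1,5}] 5 has one home in col 2: r5c2 ⇒ r5c2=5.
Step 7. [r5c3∈{1}] nothing but 1 survives at r5c3 ⇒ r5c3=1.
Step 8. [r1c6∈{6}] only 6 remains possible at r1c6. So r1c6=6.
Step 9. [r5c1∈{2}] r5c1 is down to just 2, so r5c1=2.
Step 10. [r3c6∈{3}] r3c6 has the single candidate 3, so r3c6=3.
Step 11. [r5c6∈{4}] nothing but 4 survives at r5c6, so r5c6=4.
Step 12. [r6c3∈{3}] nothing but 3 survives at r6c3. So r6c3=3.
Step 13. [r2c3∈{5}] r2c3 is down to just 5 ⇒ r2c3=5.
Step 14. [r6c6∈{1}] r6c6's peers cover all but 1 ⇒ r6c6=1.
Step 15. [r4c5∈{6}] nothing but 6 survives at r4c5. So r4c5=6.
Step 16. [r5c4∈{6}] r5c4's peers cover all but 6 ⇒ r5c4=6.
Step 17. [r1c4∈{5}] r1c4's peers cover all but 5, so r1c4=5.
Step 18. [r3c2∈{1}] only 1 remains possible at r3c2. So r3c2=1.
Step 19. [r6c4∈{2}] r6c4's peers cover all but 2 ⇒ r6c4=2.
Step 20. [r2c1∈{6}] only 6 remains possible at r2c1, so r2c1=6.

Answer: 1 3 2 5 4 6 / 6 4 5 3 1 2 / 5 1 6 4 2 3 / 3 2 4 1 6 5 / 2 5 1 6 3 4 / 4 6 3 2 5 1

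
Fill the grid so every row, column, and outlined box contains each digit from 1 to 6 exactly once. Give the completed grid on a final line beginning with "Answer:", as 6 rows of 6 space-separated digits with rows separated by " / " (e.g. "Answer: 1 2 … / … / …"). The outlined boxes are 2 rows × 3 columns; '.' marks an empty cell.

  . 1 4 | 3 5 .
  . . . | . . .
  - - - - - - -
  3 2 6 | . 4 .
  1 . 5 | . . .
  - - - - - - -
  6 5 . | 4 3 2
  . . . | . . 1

Step 1. [r1c6∈{6}] r1c6 has the single candidate 6, so r1c6=6.
Step 2. [r1c1∈{2}] nothing but 2 survives at r1c1 ⇒ r1c1=2.
Step 3. [r2c3∈{3}] r2c3's peers cover all but 3, so r2c3=3.
Step 4. [r2c5∈{1,2}] r2c5 is the only open cell in col 5 admitting 1. So r2c5=1.
Step 5. [r6c4∈{5,6}] 5 has one home in row 6: r6c4. So r6c4=5.
Step 6. [r4c5∈{2,6}] col 5 places 2 nowhere but r4c5, so r4c5=2.
Step 7. [r4c2∈{4}] only 4 remains possible at r4c2. So r4c2=4.
Step 8. [r6c2∈{3}] only 3 remains possible at r6c2. So r6c2=3.
Step 9. [r6c5∈{6}] r6c5 is down to just 6. So r6c5=6.
Step 10. [r3c6∈{5}] r3c6's peers cover all but 5 ⇒ r3c6=5.
Step 11. [r3c4∈{1}] r3c4 has the single candidate 1, so r3c4=1.
Step 12. [r6c1∈{4}] only 4 remains possible at r6c1 ⇒ r6c1=4.
Step 13. [r4c6∈{3}] r4c6 has the single candidate 3, so r4c6=3.
Step 14. [r2c4∈{2}] r2c4's peers cover all but 2 ⇒ r2c4=2.
Step 15. [r6c3∈{2}] nothing but 2 survives at r6c3 ⇒ r6c3=2.
Step 16. [r2c1∈{5}] nothing but 5 survives at r2c1, so r2c1=5.
Step 17. [r4c4∈{6}] r4c4 is down to just 6 ⇒ r4c4=6.
Step 18. [r2c6∈{4}] r2c6 is down to just 4. So r2c6=4.
Step 19. [r5c3∈{1}] only 1 remains possible at r5c3 ⇒ r5c3=1.
Step 20. [r2c2∈{6}] r2c2 has the single candidate 6 ⇒ r2c2=6.

Answer: 2 1 4 3 5 6 / 5 6 3 2 1 4 / 3 2 6 1 4 5 / 1 4 5 6 2 3 / 6 5 1 4 3 2 / 4 3 2 5 6 1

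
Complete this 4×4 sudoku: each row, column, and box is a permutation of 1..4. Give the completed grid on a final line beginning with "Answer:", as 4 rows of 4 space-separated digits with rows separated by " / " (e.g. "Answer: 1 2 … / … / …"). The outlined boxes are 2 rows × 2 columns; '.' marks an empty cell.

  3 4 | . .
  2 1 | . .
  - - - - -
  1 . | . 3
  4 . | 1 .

Step 1. [r4c4∈{2}] r4c4 is down to just 2, so r4c4=2.
Step 2. [r3c3∈{4}] r3c3 has the single candidate 4 ⇒ r3c3=4.
Step 3. [r1c3∈{2}] only 2 remains possible at r1c3, so r1c3=2.
Step 4. [r1c4∈{1}] r1c4's peers cover all but 1. So r1c4=1.
Step 5. [r3c2∈{2}] r3c2 has the single candidate 2, so r3c2=2.
Step 6. [r2c4∈{4}] r2c4 has the single candidate 4, so r2c4=4.
Step 7. [r2c3∈{3}] r2c3's peers cover all but 3 ⇒ r2c3=3.
Step 8. [r4c2∈{3}] r4c2's peers cover all but 3 ⇒ r4c2=3.

Answer: 3 4 2 1 / 2 1 3 4 / 1 2 4 3 / 4 3 1 2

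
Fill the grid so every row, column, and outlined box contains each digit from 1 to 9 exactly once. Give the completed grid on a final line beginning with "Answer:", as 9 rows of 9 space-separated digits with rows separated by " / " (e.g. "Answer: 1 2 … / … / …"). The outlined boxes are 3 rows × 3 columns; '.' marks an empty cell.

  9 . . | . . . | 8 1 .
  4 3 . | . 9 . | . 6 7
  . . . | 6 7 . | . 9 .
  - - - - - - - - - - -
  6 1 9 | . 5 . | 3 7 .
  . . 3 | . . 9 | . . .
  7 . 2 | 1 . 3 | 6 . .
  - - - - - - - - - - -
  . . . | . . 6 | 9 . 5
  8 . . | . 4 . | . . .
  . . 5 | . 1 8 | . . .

Step 1. [r8c6∈{2,5,7}] in col 6, 7 fits only at r8c6 ⇒ r8c6=7.
Step 2. [r6c5∈{8}] r6c5's peers cover all but 8 ⇒ r6c5=8.
Step 3. [r5c2∈{4,5,8}] 8 has one home in box 4: r5c2, so r5c2=8.
Step 4. [r6c2∈{4,5}] box 4 places 4 nowhere but r6c2. So r6c2=4.
Step 5. [r3c9∈{2,3,4}] row 3 places 3 nowhere but r3c9 ⇒ r3c9=3.
Step 6. [r8c4∈{2,3,5,9}] 5 has one home in row 8: r8c4 ⇒ r8c4=5.
Step 7. [r7c3∈{1,4,7}] across col 3, 4 lands solely at r7c3, so r7c3=4.
Step 8. [r7c1∈{1,2,3}] across row 7, 1 lands solely at r7c1. So r7c1=1.
Step 9. [r8c3∈{6}] r8c3 is down to just 6, so r8c3=6.
Step 10. [r9c7∈{2,4,7}] col 7 places 7 nowhere but r9c7. So r9c7=7.
Step 11. [r5c1∈{5}] only 5 remains possible at r5c1. So r5c1=5.
Step 12. [r3c1∈{2}] only 2 remains possible at r3c1. So r3c1=2.
Step 13. [r3c2∈{5}] r3c2's peers cover all but 5, so r3c2=5.
Step 14. [r3c7∈{4}] only 4 remains possible at r3c7 ⇒ r3c7=4.
Step 15. [r1c9∈{2}] only 2 remains possible at r1c9, so r1c9=2.
Step 16. [r9c4∈{2,3,9}] 9 has one home in col 4: r9c4. So r9c4=9.
Step 17. [r8c8∈{2,3}] row 8 places 3 nowhere but r8c8, so r8c8=3.
Step 18. [r9c2∈{2}] nothing but 2 survives at r9c2. So r9c2=2.
Step 19. [r8c7∈{1,2}] r8c7 is the only open cell in row 8 admitting 2 ⇒ r8c7=2.
Step 20. [r5c8∈{2,4}] in col 8, 2 fits only at r5c8 ⇒ r5c8=2.
Step 21. [r3c3∈{1,8}] r3c3 is the only open cell in row 3 admitting 8. So r3c3=8.
Step 22. [r7c5∈{2,3}] 2 has one home in col 5: r7c5, so r7c5=2.
Step 23. [r1c6∈{4,5}] row 1 places 5 nowhere but r1c6, so r1c6=5.
Step 24. [r4c6∈{2,4}] across col 6, 4 lands solely at r4c6. So r4c6=4.
Step 25. [r5c9∈{1,4}] across row 5, 4 lands solely at r5c9 ⇒ r5c9=4.
Step 26. [r2c6∈{1,2}] across col 6, 2 lands solely at r2c6, so r2c6=2.
Step 27. [r7c2∈{7}] r7c2 has the single candidate 7. So r7c2=7.
Step 28. [r1c4∈{3,4}] 4 has one home in row 1: r1c4, so r1c4=4.
Step 29. [r1c2∈{6}] r1c2's peers cover all but 6 ⇒ r1c2=6.
Step 30. [r3c6∈{1}] only 1 remains possible at r3c6. So r3c6=1.
Step 31. [r2c4∈{8}] r2c4 is down to just 8 ⇒ r2c4=8.
Step 32. [r6c9∈{9}] r6c9 has the single candidate 9 ⇒ r6c9=9.
Step 33. [r7c4∈{3}] r7c4 has the single candidate 3 ⇒ r7c4=3.
Step 34. [r5c7∈{1}] r5c7 is down to just 1, so r5c7=1.
Step 35. [r9c8∈{4}] nothing but 4 survives at r9c8 ⇒ r9c8=4.
Step 36. [r5c5∈{6}] r5c5's peers cover all but 6. So r5c5=6.
Step 37. [r1c5∈{3}] only 3 remains possible at r1c5 ⇒ r1c5=3.
Step 38. [r9c9∈{6}] nothing but 6 survives at r9c9 ⇒ r9c9=6.
Step 39. [r6c8∈{5}] r6c8's peers cover all but 5, so r6c8=5.
Step 40. [r7c8∈{8}] r7c8 is down to just 8, so r7c8=8.
Step 41. [r4c9∈{8}] r4c9 is down to just 8. So r4c9=8.
Step 42. [r9c1∈{3}] r9c1 has the single candidate 3, so r9c1=3.
Step 43. [r1c3∈{7}] r1c3 has the single candidate 7 ⇒ r1c3=7.
Step 44. [r5c4∈{7}] only 7 remains possible at r5c4. So r5c4=7.
Step 45. [r2c3∈{1}] only 1 remains possible at r2c3. So r2c3=1.
Step 46. [r4c4∈{2}] r4c4 is down to just 2 ⇒ r4c4=2.
Step 47. [r8c9∈{1}] nothing but 1 survives at r8c9, so r8c9=1.
Step 48. [r2c7∈{5}] r2c7 is down to just 5 ⇒ r2c7=5.
Step 49. [r8c2∈{9}] r8c2 is down to just 9, so r8c2=9.

Answer: 9 6 7 4 3 5 8 1 2 / 4 3 1 8 9 2 5 6 7 / 2 5 8 6 7 1 4 9 3 / 6 1 9 2 5 4 3 7 8 / 5 8 3 7 6 9 1 2 4 / 7 4 2 1 8 3 6 5 9 / 1 7 4 3 2 6 9 8 5 / 8 9 6 5 4 7 2 3 1 / 3 2 5 9 1 8 7 4 6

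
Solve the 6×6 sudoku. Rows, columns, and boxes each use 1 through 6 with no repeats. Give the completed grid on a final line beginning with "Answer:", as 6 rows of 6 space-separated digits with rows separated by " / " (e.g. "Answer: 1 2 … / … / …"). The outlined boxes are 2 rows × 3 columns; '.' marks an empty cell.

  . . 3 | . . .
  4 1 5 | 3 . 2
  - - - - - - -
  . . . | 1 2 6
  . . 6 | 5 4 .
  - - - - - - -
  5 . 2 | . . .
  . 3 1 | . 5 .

Step 1. [r6c6∈{4}] r6c6's peers cover all but 4. So r6c6=4.
Step 2. [r5c4∈{6}] r5c4 has the single candidate 6, so r5c4=6.
Step 3. [r1c2∈{2,6}] 6 has one home in col 2: r1c2 ⇒ r1c2=6.
Step 4. [r4c6∈{3}] nothing but 3 survives at r4c6 ⇒ r4c6=3.
Step 5. [r5c6∈{1}] r5c6 has the single candidate 1, so r5c6=1.
Step 6. [r4c2∈{2}] r4c2 is down to just 2. So r4c2=2.
Step 7. [r3c2∈{4,5}] in row 3, 5 fits only at r3c2 ⇒ r3c2=5.
Step 8. [r6c1∈{6}] only 6 remains possible at r6c1, so r6c1=6.
Step 9. [r6c4∈{2}] nothing but 2 survives at r6c4. So r6c4=2.
Step 10. [r1c1∈{2}] r1c1 has the single candidate 2, so r1c1=2.
Step 11. [r1c6∈{5}] nothing but 5 survives at r1c6 ⇒ r1c6=5.
Step 12. [r2c5∈{6}] only 6 remains possible at r2c5. So r2c5=6.
Step 13. [r3c3∈{4}] only 4 remains possible at r3c3 ⇒ r3c3=4.
Step 14. [r1c4∈{4}] only 4 remains possible at r1c4 ⇒ r1c4=4.
Step 15. [r3c1∈{3}] only 3 remains possible at r3c1, so r3c1=3.
Step 16. [r4c1∈{1}] nothing but 1 survives at r4c1 ⇒ r4c1=1.
Step 17. [r5c2∈{4}] r5c2 is down to just 4. So r5c2=4.
Step 18. [r1c5∈{1}] nothing but 1 survives at r1c5. So r1c5=1.
Step 19. [r5c5∈{3}] r5c5's peers cover all but 3, so r5c5=3.

Answer: 2 6 3 4 1 5 / 4 1 5 3 6 2 / 3 5 4 1 2 6 / 1 2 6 5 4 3 / 5 4 2 6 3 1 / 6 3 1 2 5 4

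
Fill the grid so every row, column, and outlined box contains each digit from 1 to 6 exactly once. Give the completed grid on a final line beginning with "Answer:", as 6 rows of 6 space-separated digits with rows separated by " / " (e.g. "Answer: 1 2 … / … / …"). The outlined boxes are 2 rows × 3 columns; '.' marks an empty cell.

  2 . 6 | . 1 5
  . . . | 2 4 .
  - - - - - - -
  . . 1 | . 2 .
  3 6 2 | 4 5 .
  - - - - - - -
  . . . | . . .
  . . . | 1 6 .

Step 1. [r5c5∈{3}] r5c5 is down to just 3. So r5c5=3.
Step 2. [r1c2∈{3,4}] row 1 places 4 nowhere but r1c2, so r1c2=4.
Step 3. [r3c2∈{5}] r3c2 has the single candidate 5, so r3c2=5.
Step 4. [r5c1∈{1,4,5,6}] r5c1 is the only open cell in row 5 admitting 6 ⇒ r5c1=6.
Step 5. [r2c1∈{1,5}] r2c1 is the only open cell in col 1 admitting 1. So r2c1=1.
Step 6. [r2c2∈{3}] r2c2's peers cover all but 3. So r2c2=3.
Step 7. [r6c1∈{4,5}] across col 1, 5 lands solely at r6c1 ⇒ r6c1=5.
Step 8. [r3c6∈{3,6}] in col 6, 3 fits only at r3c6, so r3c6=3.
Step 9. [r5c3∈{4}] r5c3 has the single candidate 4, so r5c3=4.
Step 10. [r5c6∈{2}] r5c6's peers cover all but 2 ⇒ r5c6=2.
Step 11. [r3c1∈{4}] only 4 remains possible at r3c1, so r3c1=4.
Step 12. [r4c6∈{1}] only 1 remains possible at r4c6. So r4c6=1.
Step 13. [r6c6∈{4}] r6c6 has the single candidate 4, so r6c6=4.
Step 14. [r1c4∈{3}] r1c4's peers cover all but 3 ⇒ r1c4=3.
Step 15. [r6c2∈{2}] only 2 remains possible at r6c2. So r6c2=2.
Step 16. [r5c4∈{5}] only 5 remains possible at r5c4, so r5c4=5.
Step 17. [r5c2∈{1}] r5c2 is down to just 1, so r5c2=1.
Step 18. [r6c3∈{3}] r6c3's peers cover all but 3 ⇒ r6c3=3.
Step 19. [r2c6∈{6}] r2c6 has the single candidate 6 ⇒ r2c6=6.
Step 20. [r2c3∈{5}] r2c3 has the single candidate 5, so r2c3=5.
Step 21. [r3c4∈{6}] r3c4 is down to just 6. So r3c4=6.

Answer: 2 4 6 3 1 5 / 1 3 5 2 4 6 / 4 5 1 6 2 3 / 3 6 2 4 5 1 / 6 1 4 5 3 2 / 5 2 3 1 6 4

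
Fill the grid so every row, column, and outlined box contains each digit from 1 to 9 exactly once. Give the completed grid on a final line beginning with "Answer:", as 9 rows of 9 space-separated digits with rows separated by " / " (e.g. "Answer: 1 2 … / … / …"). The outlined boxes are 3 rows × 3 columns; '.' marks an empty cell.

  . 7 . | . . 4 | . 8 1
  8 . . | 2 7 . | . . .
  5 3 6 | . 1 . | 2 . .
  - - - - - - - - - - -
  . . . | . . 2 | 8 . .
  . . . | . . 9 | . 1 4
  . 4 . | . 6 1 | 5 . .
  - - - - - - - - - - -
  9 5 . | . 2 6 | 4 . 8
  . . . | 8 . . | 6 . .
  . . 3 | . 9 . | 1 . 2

Step 1. [r5c7∈{3,7}] in col 7, 7 fits only at r5c7. So r5c7=7.
Step 2. [r6c3∈{2,7,8,9}] r6c3 is the only open cell in row 6 admitting 8, so r6c3=8.
Step 3. [r1c1∈{2}] r1c1's peers cover all but 2, so r1c1=2.
Step 4. [r1c3∈{9}] r1c3's peers cover all but 9. So r1c3=9.
Step 5. [r2c7∈{3,9}] r2c7 is the only open cell in col 7 admitting 9. So r2c7=9.
Step 6. [r1c7∈{3}] r1c7's peers cover all but 3 ⇒ r1c7=3.
Step 7. [r1c5∈{5}] nothing but 5 survives at r1c5. So r1c5=5.
Step 8. [r4c2∈{1,6,9}] in col 2, 9 fits only at r4c2 ⇒ r4c2=9.
Step 9. [r7c4∈{1,3,7}] in col 4, 1 fits only at r7c4 ⇒ r7c4=1.
Step 10. [r7c8∈{3,7}] across row 7, 3 lands solely at r7c8. So r7c8=3.
Step 11. [r7c3∈{7}] r7c3's peers cover all but 7. So r7c3=7.
Step 12. [r4c8∈{6}] nothing but 6 survives at r4c8 ⇒ r4c8=6.
Step 13. [r4c9∈{3}] only 3 remains possible at r4c9. So r4c9=3.
Step 14. [r2c3∈{1,4}] across box 1, 4 lands solely at r2c3 ⇒ r2c3=4.
Step 15. [r2c8∈{5}] r2c8 has the single candidate 5 ⇒ r2c8=5.
Step 16. [r9c8∈{7}] r9c8 has the single candidate 7, so r9c8=7.
Step 17. [r9c6∈{5}] r9c6 has the single candidate 5 ⇒ r9c6=5.
Step 18. [r9c4∈{4}] r9c4 has the single candidate 4. So r9c4=4.
Step 19. [r8c8∈{9}] r8c8 is down to just 9, so r8c8=9.
Step 20. [r9c1∈{6}] only 6 remains possible at r9c1, so r9c1=6.
Step 21. [r5c1∈{3}] r5c1 is down to just 3, so r5c1=3.
Step 22. [r5c4∈{5}] only 5 remains possible at r5c4 ⇒ r5c4=5.
Step 23. [r6c1∈{7}] r6c1 is down to just 7 ⇒ r6c1=7.
Step 24. [r4c1∈{1}] nothing but 1 survives at r4c1, so r4c1=1.
Step 25. [r5c3∈{2}] r5c3 is down to just 2, so r5c3=2.
Step 26. [r8c6∈{3,7}] across row 8, 7 lands solely at r8c6, so r8c6=7.
Step 27. [r8c2∈{1,2}] r8c2 is the only open cell in row 8 admitting 2, so r8c2=2.
Step 28. [r8c9∈{5}] r8c9's peers cover all but 5, so r8c9=5.
Step 29. [r8c1∈{4}] only 4 remains possible at r8c1, so r8c1=4.
Step 30. [r6c4∈{3}] r6c4's peers cover all but 3. So r6c4=3.
Step 31. [r5c2∈{6}] r5c2 is down to just 6 ⇒ r5c2=6.
Step 32. [r4c4∈{7}] r4c4 has the single candidate 7, so r4c4=7.
Step 33. [r2c9∈{6}] r2c9's peers cover all but 6. So r2c9=6.
Step 34. [r5c5∈{8}] r5c5's peers cover all but 8 ⇒ r5c5=8.
Step 35. [r2c6∈{3}] r2c6 has the single candidate 3. So r2c6=3.
Step 36. [r3c8∈{4}] r3c8 has the single candidate 4, so r3c8=4.
Step 37. [r4c3∈{5}] nothing but 5 survives at r4c3. So r4c3=5.
Step 38. [r9c2∈{8}] r9c2 is down to just 8 ⇒ r9c2=8.
Step 39. [r6c8∈{2}] r6c8 has the single candidate 2 ⇒ r6c8=2.
Step 40. [r8c3∈{1}] only 1 remains possible at r8c3, so r8c3=1.
Step 41. [r3c6∈{8}] r3c6's peers cover all but 8, so r3c6=8.
Step 42. [r3c9∈{7}] r3c9 has the single candidate 7 ⇒ r3c9=7.
Step 43. [r4c5∈{4}] r4c5 is down to just 4 ⇒ r4c5=4.
Step 44. [r2c2∈{1}] only 1 remains possible at r2c2 ⇒ r2c2=1.
Step 45. [r1c4∈{6}] only 6 remains possible at r1c4, so r1c4=6.
Step 46. [r6c9∈{9}] r6c9's peers cover all but 9. So r6c9=9.
Step 47. [r8c5∈{3}] r8c5 has the single candidate 3. So r8c5=3.
Step 48. [r3c4∈{9}] r3c4 is down to just 9 ⇒ r3c4=9.

Answer: 2 7 9 6 5 4 3 8 1 / 8 1 4 2 7 3 9 5 6 / 5 3 6 9 1 8 2 4 7 / 1 9 5 7 4 2 8 6 3 / 3 6 2 5 8 9 7 1 4 / 7 4 8 3 6 1 5 2 9 / 9 5 7 1 2 6 4 3 8 / 4 2 1 8 3 7 6 9 5 / 6 8 3 4 9 5 1 7 2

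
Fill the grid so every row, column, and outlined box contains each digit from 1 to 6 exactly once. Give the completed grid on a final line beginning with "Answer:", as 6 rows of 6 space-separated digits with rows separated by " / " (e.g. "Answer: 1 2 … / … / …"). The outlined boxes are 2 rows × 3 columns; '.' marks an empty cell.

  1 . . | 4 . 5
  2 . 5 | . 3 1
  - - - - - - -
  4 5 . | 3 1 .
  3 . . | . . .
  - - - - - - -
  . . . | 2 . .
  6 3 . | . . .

Step 1. [r4c2∈{1,2,6}] col 2 places 2 nowhere but r4c2. So r4c2=2.
Step 2. [r6c6∈{4}] nothing but 4 survives at r6c6, so r6c6=4.
Step 3. [r4c6∈{6}] r4c6 has the single candidate 6. So r4c6=6.
Step 4. [r1c2∈{6}] r1c2 has the single candidate 6, so r1c2=6.
Step 5. [r6c5∈{5}] r6c5 has the single candidate 5 ⇒ r6c5=5.
Step 6. [r5c2∈{1,4}] across col 2, 1 lands solely at r5c2. So r5c2=1.
Step 7. [r3c6∈{2}] r3c6 is down to just 2, so r3c6=2.
Step 8. [r5c1∈{5}] r5c1 is down to just 5 ⇒ r5c1=5.
Step 9. [r5c5∈{6}] r5c5's peers cover all but 6 ⇒ r5c5=6.
Step 10. [r1c5∈{2}] nothing but 2 survives at r1c5. So r1c5=2.
Step 11. [r5c3∈{4}] only 4 remains possible at r5c3. So r5c3=4.
Step 12. [r6c4∈{1}] nothing but 1 survives at r6c4, so r6c4=1.
Step 13. [r2c2∈{4}] r2c2 has the single candidate 4 ⇒ r2c2=4.
Step 14. [r2c4∈{6}] r2c4 is down to just 6, so r2c4=6.
Step 15. [r4c4∈{5}] nothing but 5 survives at r4c4 ⇒ r4c4=5.
Step 16. [r4c3∈{1}] r4c3 has the single candidate 1. So r4c3=1.
Step 17. [r5c6∈{3}] nothing but 3 survives at r5c6. So r5c6=3.
Step 18. [r1c3∈{3}] only 3 remains possible at r1c3. So r1c3=3.
Step 19. [r4c5∈{4}] nothing but 4 survives at r4c5. So r4c5=4.
Step 20. [r6c3∈{2}] r6c3 has the single candidate 2, so r6c3=2.
Step 21. [r3c3∈{6}] r3c3 has the single candidate 6, so r3c3=6.

Answer: 1 6 3 4 2 5 / 2 4 5 6 3 1 / 4 5 6 3 1 2 / 3 2 1 5 4 6 / 5 1 4 2 6 3 / 6 3 2 1 5 4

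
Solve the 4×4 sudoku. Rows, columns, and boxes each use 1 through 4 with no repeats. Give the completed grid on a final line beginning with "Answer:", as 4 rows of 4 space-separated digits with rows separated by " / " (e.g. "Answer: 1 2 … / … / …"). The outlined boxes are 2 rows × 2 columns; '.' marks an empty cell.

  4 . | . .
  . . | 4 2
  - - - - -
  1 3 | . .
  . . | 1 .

Step 1. [r4c2∈{2,4}] col 2 places 4 nowhere but r4c2. So r4c2=4.
Step 2. [r1c4∈{1,3}] col 4 places 1 nowhere but r1c4 ⇒ r1c4=1.
Step 3. [r3c3∈{2}] r3c3 has the single candidate 2. So r3c3=2.
Step 4. [r1c2∈{2}] r1c2 has the single candidate 2, so r1c2=2.
Step 5. [r2c1∈{3}] r2c1's peers cover all but 3. So r2c1=3.
Step 6. [r4c4∈{3}] r4c4 has the single candidate 3. So r4c4=3.
Step 7. [r1c3∈{3}] nothing but 3 survives at r1c3. So r1c3=3.
Step 8. [r2c2∈{1}] r2c2's peers cover all but 1 ⇒ r2c2=1.
Step 9. [r3c4∈{4}] nothing but 4 survives at r3c4, so r3c4=4.
Step 10. [r4c1∈{2}] r4c1 has the single candidate 2, so r4c1=2.

Answer: 4 2 3 1 / 3 1 4 2 / 1 3 2 4 / 2 4 1 3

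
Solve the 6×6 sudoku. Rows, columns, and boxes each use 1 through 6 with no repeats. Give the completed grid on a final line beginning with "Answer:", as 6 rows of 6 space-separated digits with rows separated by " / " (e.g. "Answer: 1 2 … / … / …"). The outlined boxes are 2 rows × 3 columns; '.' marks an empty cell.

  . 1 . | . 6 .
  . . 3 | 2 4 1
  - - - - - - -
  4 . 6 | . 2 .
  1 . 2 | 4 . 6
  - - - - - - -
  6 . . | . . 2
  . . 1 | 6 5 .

Step 1. [r6c1∈{2,3}] in col 1, 3 fits only at r6c1, so r6c1=3.
Step 2. [r4c5∈{3}] only 3 remains possible at r4c5 ⇒ r4c5=3.
Step 3. [r3c6∈{5}] only 5 remains possible at r3c6. So r3c6=5.
Step 4. [r2c1∈{5}] r2c1's peers cover all but 5 ⇒ r2c1=5.
Step 5. [r5c4∈{1,3}] row 5 places 3 nowhere but r5c4, so r5c4=3.
Step 6. [r5c3∈{4,5}] col 3 places 5 nowhere but r5c3, so r5c3=5.
Step 7. [r6c2∈{2,4}] row 6 places 2 nowhere but r6c2. So r6c2=2.
Step 8. [r1c4∈{5}] r1c4's peers cover all but 5, so r1c4=5.
Step 9. [r2c2∈{6}] only 6 remains possible at r2c2 ⇒ r2c2=6.
Step 10. [r4c2∈{5}] only 5 remains possible at r4c2 ⇒ r4c2=5.
Step 11. [r1c3∈{4}] only 4 remains possible at r1c3 ⇒ r1c3=4.
Step 12. [r6c6∈{4}] r6c6 is down to just 4, so r6c6=4.
Step 13. [r3c2∈{3}] r3c2 is down to just 3. So r3c2=3.
Step 14. [r1c6∈{3}] only 3 remains possible at r1c6. So r1c6=3.
Step 15. [r3c4∈{1}] only 1 remains possible at r3c4, so r3c4=1.
Step 16. [r5c2∈{4}] r5c2 is down to just 4 ⇒ r5c2=4.
Step 17. [r1c1∈{2}] r1c1 is down to just 2, so r1c1=2.
Step 18. [r5c5∈{1}] only 1 remains possible at r5c5 ⇒ r5c5=1.

Answer: 2 1 4 5 6 3 / 5 6 3 2 4 1 / 4 3 6 1 2 5 / 1 5 2 4 3 6 / 6 4 5 3 1 2 / 3 2 1 6 5 4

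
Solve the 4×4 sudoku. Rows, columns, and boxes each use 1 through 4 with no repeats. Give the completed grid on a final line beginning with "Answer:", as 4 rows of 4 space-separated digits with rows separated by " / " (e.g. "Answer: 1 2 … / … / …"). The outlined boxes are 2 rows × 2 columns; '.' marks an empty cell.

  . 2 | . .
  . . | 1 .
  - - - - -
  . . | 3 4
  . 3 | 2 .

Step 1. [r1c1∈{1,3,4}] across row 1, 1 lands solely at r1c1. So r1c1=1.
Step 2. [r2c1∈{3,4}] col 1 places 3 nowhere but r2c1 ⇒ r2c1=3.
Step 3. [r2c2∈{4}] nothing but 4 survives at r2c2 ⇒ r2c2=4.
Step 4. [r4c1∈{4}] nothing but 4 survives at r4c1, so r4c1=4.
Step 5. [r3c1∈{2}] nothing but 2 survives at r3c1. So r3c1=2.
Step 6. [r2c4∈{2}] r2c4's peers cover all but 2 ⇒ r2c4=2.
Step 7. [r1c3∈{4}] r1c3 has the single candidate 4 ⇒ r1c3=4.
Step 8. [r4c4∈{1}] r4c4's peers cover all but 1. So r4c4=1.
Step 9. [r1c4∈{3}] r1c4 has the single candidate 3. So r1c4=3.
Step 10. [r3c2∈{1}] only 1 remains possible at r3c2, so r3c2=1.

Answer: 1 2 4 3 / 3 4 1 2 / 2 1 3 4 / 4 3 2 1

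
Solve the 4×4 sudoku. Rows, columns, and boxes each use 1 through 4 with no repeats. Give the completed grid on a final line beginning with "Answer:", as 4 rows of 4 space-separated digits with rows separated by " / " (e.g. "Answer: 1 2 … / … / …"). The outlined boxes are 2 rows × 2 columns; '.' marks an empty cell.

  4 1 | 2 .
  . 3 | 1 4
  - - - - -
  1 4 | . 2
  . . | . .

Step 1. [r4c1∈{2,3}] col 1 places 3 nowhere but r4c1. So r4c1=3.
Step 2. [r2c1∈{2}] only 2 remains possible at r2c1 ⇒ r2c1=2.
Step 3. [r3c3∈{3}] r3c3 has the single candidate 3. So r3c3=3.
Step 4. [r4c2∈{2}] r4c2's peers cover all but 2, so r4c2=2.
Step 5. [r1c4∈{3}] r1c4 has the single candidate 3. So r1c4=3.
Step 6. [r4c3∈{4}] only 4 remains possible at r4c3. So r4c3=4.
Step 7. [r4c4∈{1}] r4c4 is down to just 1. So r4c4=1.

Answer: 4 1 2 3 / 2 3 1 4 / 1 4 3 2 / 3 2 4 1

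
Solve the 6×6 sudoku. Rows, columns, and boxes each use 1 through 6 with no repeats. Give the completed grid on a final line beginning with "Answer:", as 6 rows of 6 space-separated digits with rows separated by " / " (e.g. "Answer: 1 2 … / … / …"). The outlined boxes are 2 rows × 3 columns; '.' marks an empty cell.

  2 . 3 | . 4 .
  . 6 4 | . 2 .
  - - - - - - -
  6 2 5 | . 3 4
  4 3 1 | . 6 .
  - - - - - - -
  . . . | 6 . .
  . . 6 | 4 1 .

Step 1. [r6c2∈{5}] r6c2 has the single candidate 5. So r6c2=5.
Step 2. [r1c2∈{1}] r1c2 has the single candidate 1, so r1c2=1.
Step 3. [r1c4∈{5}] only 5 remains possible at r1c4. So r1c4=5.
Step 4. [r6c6∈{2,3}] r6c6 is the only open cell in row 6 admitting 2, so r6c6=2.
Step 5. [r5c6∈{3,5}] across box 6, 3 lands solely at r5c6. So r5c6=3.
Step 6. [r2c6∈{1}] r2c6 is down to just 1, so r2c6=1.
Step 7. [r5c3∈{2}] nothing but 2 survives at r5c3. So r5c3=2.
Step 8. [r6c1∈{3}] r6c1's peers cover all but 3, so r6c1=3.
Step 9. [r5c5∈{5}] r5c5 is down to just 5, so r5c5=5.
Step 10. [r4c6∈{5}] r4c6's peers cover all but 5, so r4c6=5.
Step 11. [r5c1∈{1}] only 1 remains possible at r5c1. So r5c1=1.
Step 12. [r2c1∈{5}] nothing but 5 survives at r2c1 ⇒ r2c1=5.
Step 13. [r5c2∈{4}] r5c2 is down to just 4, so r5c2=4.
Step 14. [r1c6∈{6}] nothing but 6 survives at r1c6 ⇒ r1c6=6.
Step 15. [r2c4∈{3}] r2c4 has the single candidate 3, so r2c4=3.
Step 16. [r3c4∈{1}] r3c4 is down to just 1, so r3c4=1.
Step 17. [r4c4∈{2}] nothing but 2 survives at r4c4. So r4c4=2.

Answer: 2 1 3 5 4 6 / 5 6 4 3 2 1 / 6 2 5 1 3 4 / 4 3 1 2 6 5 / 1 4 2 6 5 3 / 3 5 6 4 1 2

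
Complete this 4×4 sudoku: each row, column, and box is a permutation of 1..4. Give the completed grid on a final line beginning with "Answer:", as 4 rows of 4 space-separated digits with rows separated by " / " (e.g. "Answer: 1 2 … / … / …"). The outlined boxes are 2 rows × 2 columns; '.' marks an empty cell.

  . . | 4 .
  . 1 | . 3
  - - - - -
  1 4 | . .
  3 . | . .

Step 1. [r2c3∈{2}] r2c3 has the single candidate 2, so r2c3=2.
Step 2. [r4c2∈{2}] only 2 remains possible at r4c2, so r4c2=2.
Step 3. [r1c4∈{1}] r1c4 has the single candidate 1. So r1c4=1.
Step 4. [r3c3∈{3}] r3c3 is down to just 3 ⇒ r3c3=3.
Step 5. [r3c4∈{2}] nothing but 2 survives at r3c4, so r3c4=2.
Step 6. [r4c4∈{4}] nothing but 4 survives at r4c4 ⇒ r4c4=4.
Step 7. [r1c1∈{2}] only 2 remains possible at r1c1. So r1c1=2.
Step 8. [r1c2∈{3}] only 3 remains possible at r1c2. So r1c2=3.
Step 9. [r4c3∈{1}] r4c3 has the single candidate 1, so r4c3=1.
Step 10. [r2c1∈{4}] r2c1's peers cover all but 4. So r2c1=4.

Answer: 2 3 4 1 / 4 1 2 3 / 1 4 3 2 / 3 2 1 4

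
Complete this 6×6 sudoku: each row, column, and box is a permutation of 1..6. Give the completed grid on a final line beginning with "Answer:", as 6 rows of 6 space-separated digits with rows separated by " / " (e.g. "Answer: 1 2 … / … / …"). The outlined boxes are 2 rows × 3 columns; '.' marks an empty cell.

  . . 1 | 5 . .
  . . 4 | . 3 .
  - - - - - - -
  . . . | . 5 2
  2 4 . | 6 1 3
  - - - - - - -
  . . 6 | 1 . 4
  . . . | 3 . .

Step 1. [r1c6∈{6}] r1c6 has the single candidate 6. So r1c6=6.
Step 2. [r6c3∈{2,5}] in col 3, 2 fits only at r6c3 ⇒ r6c3=2.
Step 3. [r1c1∈{3}] r1c1 has the single candidate 3, so r1c1=3.
Step 4. [r5c1∈{5}] nothing but 5 survives at r5c1. So r5c1=5.
Step 5. [r2c2∈{2,5,6}] 5 has one home in row 2: r2c2, so r2c2=5.
Step 6. [r3c2∈{1,3,6}] col 2 places 6 nowhere but r3c2. So r3c2=6.
Step 7. [r5c5∈{2}] r5c5 is down to just 2 ⇒ r5c5=2.
Step 8. [r6c1∈{1,4}] row 6 places 4 nowhere but r6c1. So r6c1=4.
Step 9. [r6c2∈{1}] r6c2's peers cover all but 1. So r6c2=1.
Step 10. [r2c4∈{2}] only 2 remains possible at r2c4, so r2c4=2.
Step 11. [r3c4∈{4}] nothing but 4 survives at r3c4, so r3c4=4.
Step 12. [r3c1∈{1}] r3c1 is down to just 1 ⇒ r3c1=1.
Step 13. [r2c1∈{6}] r2c1 has the single candidate 6 ⇒ r2c1=6.
Step 14. [r3c3∈{3}] r3c3 has the single candidate 3 ⇒ r3c3=3.
Step 15. [r1c2∈{2}] r1c2's peers cover all but 2 ⇒ r1c2=2.
Step 16. [r5c2∈{3}] only 3 remains possible at r5c2, so r5c2=3.
Step 17. [r2c6∈{1}] r2c6's peers cover all but 1. So r2c6=1.
Step 18. [r6c5∈{6}] r6c5 is down to just 6, so r6c5=6.
Step 19. [r4c3∈{5}] r4c3 is down to just 5, so r4c3=5.
Step 20. [r6c6∈{5}] r6c6 is down to just 5. So r6c6=5.
Step 21. [r1c5∈{4}] r1c5 is down to just 4, so r1c5=4.

Answer: 3 2 1 5 4 6 / 6 5 4 2 3 1 / 1 6 3 4 5 2 / 2 4 5 6 1 3 / 5 3 6 1 2 4 / 4 1 2 3 6 5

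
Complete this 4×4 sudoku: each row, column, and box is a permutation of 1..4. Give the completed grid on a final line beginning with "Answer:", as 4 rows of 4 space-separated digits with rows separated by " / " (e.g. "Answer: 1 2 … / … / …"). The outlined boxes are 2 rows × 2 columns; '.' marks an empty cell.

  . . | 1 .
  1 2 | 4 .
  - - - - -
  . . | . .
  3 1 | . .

Step 1. [r4c3∈{2}] only 2 remains possible at r4c3 ⇒ r4c3=2.
Step 2. [r3c2∈{4}] r3c2 has the single candidate 4. So r3c2=4.
Step 3. [r2c4∈{3}] r2c4's peers cover all but 3 ⇒ r2c4=3.
Step 4. [r3c1∈{2}] nothing but 2 survives at r3c1, so r3c1=2.
Step 5. [r3c3∈{3}] r3c3 is down to just 3, so r3c3=3.
Step 6. [r4c4∈{4}] nothing but 4 survives at r4c4. So r4c4=4.
Step 7. [r3c4∈{1}] nothing but 1 survives at r3c4 ⇒ r3c4=1.
Step 8. [r1c2∈{3}] r1c2 has the single candidate 3, so r1c2=3.
Step 9. [r1c4∈{2}] r1c4 is down to just 2 ⇒ r1c4=2.
Step 10. [r1c1∈{4}] r1c1 has the single candidate 4 ⇒ r1c1=4.

Answer: 4 3 1 2 / 1 2 4 3 / 2 4 3 1 / 3 1 2 4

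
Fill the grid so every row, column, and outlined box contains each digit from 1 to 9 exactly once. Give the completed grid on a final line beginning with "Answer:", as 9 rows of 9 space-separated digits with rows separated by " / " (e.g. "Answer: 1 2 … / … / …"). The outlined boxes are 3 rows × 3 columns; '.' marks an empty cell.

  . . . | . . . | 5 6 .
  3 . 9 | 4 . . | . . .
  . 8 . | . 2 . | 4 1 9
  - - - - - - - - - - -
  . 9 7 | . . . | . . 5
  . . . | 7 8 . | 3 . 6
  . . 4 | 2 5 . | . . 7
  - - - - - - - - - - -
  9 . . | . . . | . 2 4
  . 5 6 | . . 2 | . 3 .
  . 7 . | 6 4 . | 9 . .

Step 1. [r2c6∈{1,5,6,7,8}] r2c6 is the only open cell in row 2 admitting 5 ⇒ r2c6=5.
Step 2. [r3c4∈{3}] nothing but 3 survives at r3c4 ⇒ r3c4=3.
Step 3. [r4c4∈{1}] nothing but 1 survives at r4c4, so r4c4=1.
Step 4. [r6c7∈{1,8}] across box 6, 1 lands solely at r6c7 ⇒ r6c7=1.
Step 5. [r2c8∈{7,8}] col 8 places 7 nowhere but r2c8, so r2c8=7.
Step 6. [r1c2∈{1,2,4}] 4 has one home in col 2: r1c2 ⇒ r1c2=4.
Step 7. [r6c2∈{3,6}] across box 4, 3 lands solely at r6c2 ⇒ r6c2=3.
Step 8. [r7c2∈{1}] r7c2 is down to just 1 ⇒ r7c2=1.
Step 9. [r5c2∈{2}] only 2 remains possible at r5c2, so r5c2=2.
Step 10. [r2c5∈{1,6}] 1 has one home in row 2: r2c5 ⇒ r2c5=1.
Step 11. [r3c6∈{6,7}] in box 2, 6 fits only at r3c6. So r3c6=6.
Step 12. [r9c6∈{1,3,8}] across col 6, 1 lands solely at r9c6 ⇒ r9c6=1.
Step 13. [r9c9∈{8}] r9c9 has the single candidate 8. So r9c9=8.
Step 14. [r7c3∈{3,8}] 8 has one home in col 3: r7c3 ⇒ r7c3=8.
Step 15. [r1c6∈{7,8,9}] 8 has one home in col 6: r1c6, so r1c6=8.
Step 16. [r7c6∈{3,7}] 7 has one home in col 6: r7c6. So r7c6=7.
Step 17. [r2c9∈{2}] r2c9 is down to just 2, so r2c9=2.
Step 18. [r4c6∈{3,4}] r4c6 is the only open cell in col 6 admitting 3, so r4c6=3.
Step 19. [r1c4∈{9}] r1c4 is down to just 9 ⇒ r1c4=9.
Step 20. [r6c6∈{9}] r6c6 has the single candidate 9. So r6c6=9.
Step 21. [r6c8∈{8}] nothing but 8 survives at r6c8. So r6c8=8.
Step 22. [r3c3∈{5}] r3c3's peers cover all but 5. So r3c3=5.
Step 23. [r5c3∈{1}] nothing but 1 survives at r5c3. So r5c3=1.
Step 24. [r9c1∈{2}] only 2 remains possible at r9c1. So r9c1=2.
Step 25. [r4c1∈{6,8}] 8 has one home in row 4: r4c1 ⇒ r4c1=8.
Step 26. [r4c8∈{4}] only 4 remains possible at r4c8 ⇒ r4c8=4.
Step 27. [r1c5∈{7}] r1c5's peers cover all but 7, so r1c5=7.
Step 28. [r7c5∈{3}] r7c5 has the single candidate 3, so r7c5=3.
Step 29. [r5c1∈{5}] r5c1 has the single candidate 5. So r5c1=5.
Step 30. [r4c5∈{6}] only 6 remains possible at r4c5, so r4c5=6.
Step 31. [r9c8∈{5}] r9c8 is down to just 5, so r9c8=5.
Step 32. [r7c7∈{6}] nothing but 6 survives at r7c7 ⇒ r7c7=6.
Step 33. [r3c1∈{7}] only 7 remains possible at r3c1, so r3c1=7.
Step 34. [r2c7∈{8}] r2c7 is down to just 8. So r2c7=8.
Step 35. [r1c9∈{3}] r1c9 is down to just 3 ⇒ r1c9=3.
Step 36. [r8c1∈{4}] r8c1 is down to just 4. So r8c1=4.
Step 37. [r8c9∈{1}] r8c9's peers cover all but 1 ⇒ r8c9=1.
Step 38. [r8c5∈{9}] nothing but 9 survives at r8c5 ⇒ r8c5=9.
Step 39. [r5c8∈{9}] r5c8 is down to just 9. So r5c8=9.
Step 40. [r8c7∈{7}] only 7 remains possible at r8c7. So r8c7=7.
Step 41. [r5c6∈{4}] nothing but 4 survives at r5c6. So r5c6=4.
Step 42. [r1c3∈{2}] nothing but 2 survives at r1c3. So r1c3=2.
Step 43. [r8c4∈{8}] r8c4 is down to just 8, so r8c4=8.
Step 44. [r1c1∈{1}] r1c1's peers cover all but 1, so r1c1=1.
Step 45. [r4c7∈{2}] r4c7's peers cover all but 2 ⇒ r4c7=2.
Step 46. [r9c3∈{3}] r9c3 has the single candidate 3. So r9c3=3.
Step 47. [r7c4∈{5}] r7c4 has the single candidate 5, so r7c4=5.
Step 48. [r2c2∈{6}] nothing but 6 survives at r2c2, so r2c2=6.
Step 49. [r6c1∈{6}] nothing but 6 survives at r6c1, so r6c1=6.

Answer: 1 4 2 9 7 8 5 6 3 / 3 6 9 4 1 5 8 7 2 / 7 8 5 3 2 6 4 1 9 / 8 9 7 1 6 3 2 4 5 / 5 2 1 7 8 4 3 9 6 / 6 3 4 2 5 9 1 8 7 / 9 1 8 5 3 7 6 2 4 / 4 5 6 8 9 2 7 3 1 / 2 7 3 6 4 1 9 5 8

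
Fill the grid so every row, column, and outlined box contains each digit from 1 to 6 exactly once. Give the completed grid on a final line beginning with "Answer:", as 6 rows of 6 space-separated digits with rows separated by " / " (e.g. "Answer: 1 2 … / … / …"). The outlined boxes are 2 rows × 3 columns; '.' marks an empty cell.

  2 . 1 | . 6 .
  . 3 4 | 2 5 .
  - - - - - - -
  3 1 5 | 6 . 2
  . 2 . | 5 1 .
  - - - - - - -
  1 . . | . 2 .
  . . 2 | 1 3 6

Step 1. [r5c4∈{4}] nothing but 4 survives at r5c4. So r5c4=4.
Step 2. [r6c1∈{4,5}] across col 1, 5 lands solely at r6c1 ⇒ r6c1=5.
Step 3. [r1c6∈{3,4}] in row 1, 4 fits only at r1c6, so r1c6=4.
Step 4. [r4c3∈{6}] r4c3's peers cover all but 6, so r4c3=6.
Step 5. [r4c6∈{3}] r4c6's peers cover all but 3. So r4c6=3.
Step 6. [r4c1∈{4}] r4c1's peers cover all but 4, so r4c1=4.
Step 7. [r1c4∈{3}] only 3 remains possible at r1c4, so r1c4=3.
Step 8. [r6c2∈{4}] nothing but 4 survives at r6c2 ⇒ r6c2=4.
Step 9. [r3c5∈{4}] only 4 remains possible at r3c5, so r3c5=4.
Step 10. [r5c2∈{6}] r5c2 is down to just 6, so r5c2=6.
Step 11. [r1c2∈{5}] r1c2 has the single candidate 5. So r1c2=5.
Step 12. [r5c3∈{3}] nothing but 3 survives at r5c3, so r5c3=3.
Step 13. [r5c6∈{5}] r5c6's peers cover all but 5 ⇒ r5c6=5.
Step 14. [r2c6∈{1}] r2c6's peers cover all but 1. So r2c6=1.
Step 15. [r2c1∈{6}] only 6 remains possible at r2c1, so r2c1=6.

Answer: 2 5 1 3 6 4 / 6 3 4 2 5 1 / 3 1 5 6 4 2 / 4 2 6 5 1 3 / 1 6 3 4 2 5 / 5 4 2 1 3 6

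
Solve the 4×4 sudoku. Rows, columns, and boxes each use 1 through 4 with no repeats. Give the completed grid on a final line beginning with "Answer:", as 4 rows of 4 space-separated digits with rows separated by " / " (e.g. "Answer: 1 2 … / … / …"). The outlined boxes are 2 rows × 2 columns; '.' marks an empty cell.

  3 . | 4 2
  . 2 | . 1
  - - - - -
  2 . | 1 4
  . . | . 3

Step 1. [r4c1∈{1,4}] col 1 places 1 nowhere but r4c1, so r4c1=1.
Step 2. [r4c2∈{4}] r4c2 has the single candidate 4, so r4c2=4.
Step 3. [r2c1∈{4}] nothing but 4 survives at r2c1, so r2c1=4.
Step 4. [r3c2∈{3}] r3c2 is down to just 3 ⇒ r3c2=3.
Step 5. [r1c2∈{1}] only 1 remains possible at r1c2, so r1c2=1.
Step 6. [r4c3∈{2}] nothing but 2 survives at r4c3 ⇒ r4c3=2.
Step 7. [r2c3∈{3}] r2c3 has the single candidate 3. So r2c3=3.

Answer: 3 1 4 2 / 4 2 3 1 / 2 3 1 4 / 1 4 2 3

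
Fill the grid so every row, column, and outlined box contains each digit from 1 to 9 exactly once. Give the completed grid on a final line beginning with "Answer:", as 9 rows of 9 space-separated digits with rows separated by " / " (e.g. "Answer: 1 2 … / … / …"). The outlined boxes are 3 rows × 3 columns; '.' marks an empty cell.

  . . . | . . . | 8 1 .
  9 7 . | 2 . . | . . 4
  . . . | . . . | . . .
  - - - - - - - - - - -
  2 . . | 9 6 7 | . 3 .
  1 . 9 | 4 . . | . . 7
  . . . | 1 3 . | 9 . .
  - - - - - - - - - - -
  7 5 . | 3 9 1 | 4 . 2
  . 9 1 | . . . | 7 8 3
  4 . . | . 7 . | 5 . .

Step 1. [r8c1∈{6}] r8c1 is down to just 6. So r8c1=6.
Step 2. [r7c3∈{8}] nothing but 8 survives at r7c3. So r7c3=8.
Step 3. [r3c2∈{1,2,3,4,6,8}] across col 2, 1 lands solely at r3c2 ⇒ r3c2=1.
Step 4. [r7c8∈{6}] r7c8 is down to just 6 ⇒ r7c8=6.
Step 5. [r2c8∈{5}] r2c8's peers cover all but 5. So r2c8=5.
Step 6. [r3c1∈{3,5,8}] r3c1 is the only open cell in box 1 admitting 8 ⇒ r3c1=8.
Step 7. [r1c1∈{3,5}] in col 1, 3 fits only at r1c1. So r1c1=3.
Step 8. [r2c3∈{6}] nothing but 6 survives at r2c3 ⇒ r2c3=6.
Step 9. [r5c8∈{2}] nothing but 2 survives at r5c8 ⇒ r5c8=2.
Step 10. [r6c1∈{5}] nothing but 5 survives at r6c1 ⇒ r6c1=5.
Step 11. [r4c3∈{4}] r4c3 is down to just 4 ⇒ r4c3=4.
Step 12. [r8c5∈{2,4,5}] col 5 places 2 nowhere but r8c5. So r8c5=2.
Step 13. [r8c6∈{4,5}] r8c6 is the only open cell in row 8 admitting 4 ⇒ r8c6=4.
Step 14. [r5c2∈{3,6,8}] row 5 places 3 nowhere but r5c2 ⇒ r5c2=3.
Step 15. [r3c7∈{2,3,6}] across col 7, 2 lands solely at r3c7. So r3c7=2.
Step 16. [r3c3∈{5}] nothing but 5 survives at r3c3 ⇒ r3c3=5.
Step 17. [r1c4∈{5,6,7}] across row 1, 7 lands solely at r1c4 ⇒ r1c4=7.
Step 18. [r3c4∈{6}] r3c4 has the single candidate 6 ⇒ r3c4=6.
Step 19. [r3c9∈{9}] only 9 remains possible at r3c9 ⇒ r3c9=9.
Step 20. [r1c3∈{2}] only 2 remains possible at r1c3 ⇒ r1c3=2.
Step 21. [r6c2∈{6,8}] r6c2 is the only open cell in col 2 admitting 6. So r6c2=6.
Step 22. [r6c9∈{8}] r6c9's peers cover all but 8. So r6c9=8.
Step 23. [r9c6∈{6,8}] r9c6 is the only open cell in row 9 admitting 6, so r9c6=6.
Step 24. [r1c2∈{4}] nothing but 4 survives at r1c2. So r1c2=4.
Step 25. [r1c5∈{5}] r1c5 has the single candidate 5, so r1c5=5.
Step 26. [r5c5∈{8}] nothing but 8 survives at r5c5, so r5c5=8.
Step 27. [r2c7∈{3}] r2c7 is down to just 3, so r2c7=3.
Step 28. [r9c9∈{1}] r9c9 is down to just 1 ⇒ r9c9=1.
Step 29. [r2c6∈{8}] only 8 remains possible at r2c6. So r2c6=8.
Step 30. [r9c3∈{3}] r9c3 has the single candidate 3 ⇒ r9c3=3.
Step 31. [r9c2∈{2}] r9c2's peers cover all but 2. So r9c2=2.
Step 32. [r4c9∈{5}] only 5 remains possible at r4c9 ⇒ r4c9=5.
Step 33. [r6c6∈{2}] nothing but 2 survives at r6c6 ⇒ r6c6=2.
Step 34. [r5c7∈{6}] nothing but 6 survives at r5c7. So r5c7=6.
Step 35. [r4c2∈{8}] r4c2 has the single candidate 8 ⇒ r4c2=8.
Step 36. [r6c8∈{4}] nothing but 4 survives at r6c8, so r6c8=4.
Step 37. [r3c8∈{7}] r3c8's peers cover all but 7. So r3c8=7.
Step 38. [r1c9∈{6}] r1c9 has the single candidate 6, so r1c9=6.
Step 39. [r4c7∈{1}] r4c7 has the single candidate 1. So r4c7=1.
Step 40. [r9c8∈{9}] r9c8 is down to just 9 ⇒ r9c8=9.
Step 41. [r2c5∈{1}] r2c5's peers cover all but 1, so r2c5=1.
Step 42. [r1c6∈{9}] only 9 remains possible at r1c6. So r1c6=9.
Step 43. [r6c3∈{7}] r6c3 is down to just 7. So r6c3=7.
Step 44. [r9c4∈{8}] r9c4 is down to just 8, so r9c4=8.
Step 45. [r5c6∈{5}] nothing but 5 survives at r5c6, so r5c6=5.
Step 46. [r3c5∈{4}] nothing but 4 survives at r3c5. So r3c5=4.
Step 47. [r8c4∈{5}] nothing but 5 survives at r8c4 ⇒ r8c4=5.
Step 48. [r3c6∈{3}] only 3 remains possible at r3c6, so r3c6=3.

Answer: 3 4 2 7 5 9 8 1 6 / 9 7 6 2 1 8 3 5 4 / 8 1 5 6 4 3 2 7 9 / 2 8 4 9 6 7 1 3 5 / 1 3 9 4 8 5 6 2 7 / 5 6 7 1 3 2 9 4 8 / 7 5 8 3 9 1 4 6 2 / 6 9 1 5 2 4 7 8 3 / 4 2 3 8 7 6 5 9 1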